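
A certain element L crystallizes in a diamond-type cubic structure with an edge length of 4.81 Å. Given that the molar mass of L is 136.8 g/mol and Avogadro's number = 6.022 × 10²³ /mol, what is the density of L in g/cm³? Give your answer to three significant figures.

A diamond cubic unit cell contains Z = 8 atoms.
Cell volume: a³ = (4.81 Å)³ = (4.810 × 10^-8 cm)³ = 1.113 × 10^-22 cm³.
ρ = Z·M/(N_A·a³) = 8 × 136.8 / (6.022 × 10²³ × 1.113 × 10^-22) = 16.33 g/cm³.

16.3 g/cm³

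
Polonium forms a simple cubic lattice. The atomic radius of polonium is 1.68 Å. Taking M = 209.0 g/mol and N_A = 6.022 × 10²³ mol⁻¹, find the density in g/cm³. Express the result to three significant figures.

In a simple cubic lattice, atoms touch along the cell edge, so a = 2r, giving a = 3.360 Å = 3.360 × 10^-8 cm.
With Z = 1, ρ = Z·M/(N_A·a³) = 1 × 209.0 / (6.022 × 10²³ × 3.793 × 10^-23) = 9.149 g/cm³.

9.15 g/cm³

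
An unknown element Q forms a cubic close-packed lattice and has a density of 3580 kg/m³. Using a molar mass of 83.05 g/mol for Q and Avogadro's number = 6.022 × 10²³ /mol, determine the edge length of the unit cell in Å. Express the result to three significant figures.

5.36 Å

With Z = 4 atoms per FCC cell, a³ = Z·M/(N_A·ρ) = 4 × 83.05 / (6.022 × 10²³ × 3.580 g/cm³) = 1.541 × 10^-22 cm³.
a = (1.541 × 10^-22)^(1/3) = 5.361 × 10^-8 cm = 5.36 Å.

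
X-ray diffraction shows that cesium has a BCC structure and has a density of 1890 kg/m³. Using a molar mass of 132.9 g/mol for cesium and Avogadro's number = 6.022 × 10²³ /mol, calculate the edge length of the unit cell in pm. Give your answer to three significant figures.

616 pm

With Z = 2 atoms per BCC cell, a³ = Z·M/(N_A·ρ) = 2 × 132.9 / (6.022 × 10²³ × 1.890 g/cm³) = 2.335 × 10^-22 cm³.
a = (2.335 × 10^-22)^(1/3) = 6.158 × 10^-8 cm = 616 pm.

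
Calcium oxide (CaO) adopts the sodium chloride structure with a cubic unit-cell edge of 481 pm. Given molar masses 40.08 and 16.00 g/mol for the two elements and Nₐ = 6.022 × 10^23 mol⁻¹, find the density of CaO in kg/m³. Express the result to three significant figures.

The sodium chloride structure contains Z = 4 formula units per cell; M(CaO) = 40.08 + 16.00 = 56.08 g/mol.
a³ = (4.810 × 10^-8 cm)³ = 1.113 × 10^-22 cm³.
ρ = 4 × 56.08 / (6.022 × 10²³ × 1.113 × 10^-22) = 3.347 g/cm³ = 3350 kg/m³.

3350 kg/m³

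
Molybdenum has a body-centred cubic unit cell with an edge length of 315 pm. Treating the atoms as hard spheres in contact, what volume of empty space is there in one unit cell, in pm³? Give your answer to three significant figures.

In a BCC lattice atoms touch along the body diagonal, so √3·a = 4r, so r = 0.4330a = 136.4 pm.
V_cell = a³ = 3.126 × 10^7 pm³; V_atoms = 2 × (4/3)πr³ = 2.126 × 10^7 pm³.
Empty space = 3.126 × 10^7 − 2.126 × 10^7 = 1.00 × 10^7 pm³.

1.00 × 10^7 pm³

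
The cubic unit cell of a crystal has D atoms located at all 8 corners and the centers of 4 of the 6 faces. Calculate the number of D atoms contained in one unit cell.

Corner atoms are shared by 8 cells (1/8 each), face atoms by 2 (1/2 each).
Net atoms = 8 × 1/8 + 4 × 1/2 = 1 + 2 = 3.

3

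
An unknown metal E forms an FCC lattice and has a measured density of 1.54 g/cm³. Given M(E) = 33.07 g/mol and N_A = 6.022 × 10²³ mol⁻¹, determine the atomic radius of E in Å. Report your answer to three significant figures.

For an FCC cell (Z = 4), a³ = Z·M/(N_A·ρ) = 4 × 33.07 / (6.022 × 10²³ × 1.540) = 1.426 × 10^-22 cm³, so a = 5.225 × 10^-8 cm = 5.225 Å.
Atoms touch along the face diagonal, so √2·a = 4r, so r = 0.3536 × a = 1.85 Å.

1.85 Å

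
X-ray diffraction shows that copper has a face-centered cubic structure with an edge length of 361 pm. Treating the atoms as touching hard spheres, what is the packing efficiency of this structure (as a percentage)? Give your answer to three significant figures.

74.0%

In an FCC lattice atoms touch along the face diagonal, so √2·a = 4r, so r = 0.3536a = 127.6 pm.
Packing fraction = Z·(4/3)πr³ / a³ = 4 × (4/3)π × (127.6)³ / (361)³ = 0.7405 = 74.0%.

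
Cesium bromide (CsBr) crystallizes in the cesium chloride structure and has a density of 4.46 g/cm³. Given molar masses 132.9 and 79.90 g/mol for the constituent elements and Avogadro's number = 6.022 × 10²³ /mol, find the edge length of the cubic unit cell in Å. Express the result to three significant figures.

M(CsBr) = 212.8 g/mol; Z = 1 formula unit per cell.
a³ = Z·M/(N_A·ρ) = 1 × 212.8 / (6.022 × 10²³ × 4.46) = 7.923 × 10^-23 cm³, so a = 4.295 × 10^-8 cm = 4.30 Å.

4.30 Å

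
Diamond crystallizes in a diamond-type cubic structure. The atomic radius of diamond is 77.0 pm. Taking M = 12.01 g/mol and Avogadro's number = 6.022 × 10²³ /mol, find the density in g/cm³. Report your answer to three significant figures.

In a diamond cubic lattice, nearest neighbors lie along the body diagonal with √3·a = 8r, giving a = 355.6 pm = 3.556 × 10^-8 cm.
With Z = 8, ρ = Z·M/(N_A·a³) = 8 × 12.01 / (6.022 × 10²³ × 4.498 × 10^-23) = 3.547 g/cm³.

3.55 g/cm³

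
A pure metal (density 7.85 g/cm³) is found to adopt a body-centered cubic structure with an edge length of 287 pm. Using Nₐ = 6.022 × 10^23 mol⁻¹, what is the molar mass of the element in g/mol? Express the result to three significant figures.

55.9 g/mol

A BCC cell has Z = 2 atoms; a = 2.870 × 10^-8 cm.
M = ρ·N_A·a³/Z = 7.85 × 6.022 × 10²³ × 2.364 × 10^-23 / 2 = 55.9 g/mol.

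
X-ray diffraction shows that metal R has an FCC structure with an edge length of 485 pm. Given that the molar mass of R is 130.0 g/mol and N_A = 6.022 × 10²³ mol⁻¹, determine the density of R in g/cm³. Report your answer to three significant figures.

An FCC unit cell contains Z = 4 atoms.
Cell volume: a³ = (485 pm)³ = (4.850 × 10^-8 cm)³ = 1.141 × 10^-22 cm³.
ρ = Z·M/(N_A·a³) = 4 × 130.0 / (6.022 × 10²³ × 1.141 × 10^-22) = 7.569 g/cm³.

7.57 g/cm³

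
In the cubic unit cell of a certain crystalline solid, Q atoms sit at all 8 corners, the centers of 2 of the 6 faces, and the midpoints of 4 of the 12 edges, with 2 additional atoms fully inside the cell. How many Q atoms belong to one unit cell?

Corner atoms are shared by 8 cells (1/8 each), face atoms by 2 (1/2 each), edge atoms by 4 (1/4 each), interior atoms are unshared.
Net atoms = 8 × 1/8 + 2 × 1/2 + 4 × 1/4 + 2 = 1 + 1 + 1 + 2 = 5.

5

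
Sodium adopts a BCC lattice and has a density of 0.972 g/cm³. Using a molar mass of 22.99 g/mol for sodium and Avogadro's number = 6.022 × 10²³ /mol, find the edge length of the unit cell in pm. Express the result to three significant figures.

428 pm

With Z = 2 atoms per BCC cell, a³ = Z·M/(N_A·ρ) = 2 × 22.99 / (6.022 × 10²³ × 0.9720 g/cm³) = 7.855 × 10^-23 cm³.
a = (7.855 × 10^-23)^(1/3) = 4.283 × 10^-8 cm = 428 pm.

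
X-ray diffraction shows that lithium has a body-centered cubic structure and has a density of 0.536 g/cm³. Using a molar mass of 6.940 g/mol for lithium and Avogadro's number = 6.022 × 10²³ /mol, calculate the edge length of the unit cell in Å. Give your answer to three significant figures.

3.50 Å

With Z = 2 atoms per BCC cell, a³ = Z·M/(N_A·ρ) = 2 × 6.940 / (6.022 × 10²³ × 0.5360 g/cm³) = 4.300 × 10^-23 cm³.
a = (4.300 × 10^-23)^(1/3) = 3.503 × 10^-8 cm = 3.50 Å.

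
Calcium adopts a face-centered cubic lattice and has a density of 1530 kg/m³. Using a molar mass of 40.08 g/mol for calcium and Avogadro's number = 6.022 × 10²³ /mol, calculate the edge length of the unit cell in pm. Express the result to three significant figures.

With Z = 4 atoms per FCC cell, a³ = Z·M/(N_A·ρ) = 4 × 40.08 / (6.022 × 10²³ × 1.530 g/cm³) = 1.740 × 10^-22 cm³.
a = (1.740 × 10^-22)^(1/3) = 5.583 × 10^-8 cm = 558 pm.

558 pm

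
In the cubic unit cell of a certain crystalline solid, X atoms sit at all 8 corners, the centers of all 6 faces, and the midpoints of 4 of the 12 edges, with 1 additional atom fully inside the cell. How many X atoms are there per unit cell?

Corner atoms are shared by 8 cells (1/8 each), face atoms by 2 (1/2 each), edge atoms by 4 (1/4 each), interior atoms are unshared.
Net atoms = 8 × 1/8 + 6 × 1/2 + 4 × 1/4 + 1 = 1 + 3 + 1 + 1 = 6.

6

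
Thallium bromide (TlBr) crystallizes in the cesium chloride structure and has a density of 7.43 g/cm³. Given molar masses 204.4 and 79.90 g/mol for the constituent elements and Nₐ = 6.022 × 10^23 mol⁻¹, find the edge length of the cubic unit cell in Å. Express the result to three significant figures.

M(TlBr) = 284.3 g/mol; Z = 1 formula unit per cell.
a³ = Z·M/(N_A·ρ) = 1 × 284.3 / (6.022 × 10²³ × 7.43) = 6.354 × 10^-23 cm³, so a = 3.990 × 10^-8 cm = 3.99 Å.

3.99 Å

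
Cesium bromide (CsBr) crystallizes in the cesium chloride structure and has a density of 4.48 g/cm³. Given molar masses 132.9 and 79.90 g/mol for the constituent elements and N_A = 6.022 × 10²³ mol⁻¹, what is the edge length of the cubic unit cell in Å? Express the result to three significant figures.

M(CsBr) = 212.8 g/mol; Z = 1 formula unit per cell.
a³ = Z·M/(N_A·ρ) = 1 × 212.8 / (6.022 × 10²³ × 4.48) = 7.888 × 10^-23 cm³, so a = 4.289 × 10^-8 cm = 4.29 Å.

4.29 Å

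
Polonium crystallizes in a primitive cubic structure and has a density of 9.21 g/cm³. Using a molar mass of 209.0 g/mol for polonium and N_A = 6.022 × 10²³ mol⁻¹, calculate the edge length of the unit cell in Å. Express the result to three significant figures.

3.35 Å

With Z = 1 atom per simple cubic cell, a³ = Z·M/(N_A·ρ) = 1 × 209.0 / (6.022 × 10²³ × 9.210 g/cm³) = 3.768 × 10^-23 cm³.
a = (3.768 × 10^-23)^(1/3) = 3.353 × 10^-8 cm = 3.35 Å.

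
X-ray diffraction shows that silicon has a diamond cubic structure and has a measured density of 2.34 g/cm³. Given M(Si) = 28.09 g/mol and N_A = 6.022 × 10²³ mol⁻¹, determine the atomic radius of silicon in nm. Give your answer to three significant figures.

For a diamond cubic cell (Z = 8), a³ = Z·M/(N_A·ρ) = 8 × 28.09 / (6.022 × 10²³ × 2.340) = 1.595 × 10^-22 cm³, so a = 5.423 × 10^-8 cm = 0.5423 nm.
Nearest neighbors lie along the body diagonal with √3·a = 8r, so r = 0.2165 × a = 0.117 nm.

0.117 nm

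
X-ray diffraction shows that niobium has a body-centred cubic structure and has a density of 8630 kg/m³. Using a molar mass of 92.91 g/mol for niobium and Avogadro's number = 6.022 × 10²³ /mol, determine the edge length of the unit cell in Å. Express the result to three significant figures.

3.29 Å

With Z = 2 atoms per BCC cell, a³ = Z·M/(N_A·ρ) = 2 × 92.91 / (6.022 × 10²³ × 8.630 g/cm³) = 3.576 × 10^-23 cm³.
a = (3.576 × 10^-23)^(1/3) = 3.294 × 10^-8 cm = 3.29 Å.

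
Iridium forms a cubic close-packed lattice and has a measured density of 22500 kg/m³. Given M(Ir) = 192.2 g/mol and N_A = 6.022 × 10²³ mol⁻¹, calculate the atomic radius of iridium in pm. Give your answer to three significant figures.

For an FCC cell (Z = 4), a³ = Z·M/(N_A·ρ) = 4 × 192.2 / (6.022 × 10²³ × 22.50) = 5.674 × 10^-23 cm³, so a = 3.843 × 10^-8 cm = 384.3 pm.
Atoms touch along the face diagonal, so √2·a = 4r, so r = 0.3536 × a = 136 pm.

136 pm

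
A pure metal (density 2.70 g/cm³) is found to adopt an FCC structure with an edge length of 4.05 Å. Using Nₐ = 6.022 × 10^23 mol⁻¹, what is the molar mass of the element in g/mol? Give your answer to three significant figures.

An FCC cell has Z = 4 atoms; a = 4.050 × 10^-8 cm.
M = ρ·N_A·a³/Z = 2.70 × 6.022 × 10²³ × 6.643 × 10^-23 / 4 = 27.0 g/mol.

27.0 g/mol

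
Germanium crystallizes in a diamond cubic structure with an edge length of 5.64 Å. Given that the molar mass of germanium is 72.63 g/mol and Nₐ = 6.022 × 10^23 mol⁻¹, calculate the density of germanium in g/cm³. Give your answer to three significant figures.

5.38 g/cm³

A diamond cubic unit cell contains Z = 8 atoms.
Cell volume: a³ = (5.64 Å)³ = (5.640 × 10^-8 cm)³ = 1.794 × 10^-22 cm³.
ρ = Z·M/(N_A·a³) = 8 × 72.63 / (6.022 × 10²³ × 1.794 × 10^-22) = 5.378 g/cm³.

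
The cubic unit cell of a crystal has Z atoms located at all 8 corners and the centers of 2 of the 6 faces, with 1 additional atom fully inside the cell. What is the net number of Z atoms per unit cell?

3

Corner atoms are shared by 8 cells (1/8 each), face atoms by 2 (1/2 each), interior atoms are unshared.
Net atoms = 8 × 1/8 + 2 × 1/2 + 1 = 1 + 1 + 1 = 3.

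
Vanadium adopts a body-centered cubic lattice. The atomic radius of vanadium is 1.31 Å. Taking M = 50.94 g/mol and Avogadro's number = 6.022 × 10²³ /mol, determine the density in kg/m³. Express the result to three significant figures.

In a BCC lattice, atoms touch along the body diagonal, so √3·a = 4r, giving a = 3.025 Å = 3.025 × 10^-8 cm.
With Z = 2, ρ = Z·M/(N_A·a³) = 2 × 50.94 / (6.022 × 10²³ × 2.769 × 10^-23) = 6.110 g/cm³ = 6110 kg/m³.

6110 kg/m³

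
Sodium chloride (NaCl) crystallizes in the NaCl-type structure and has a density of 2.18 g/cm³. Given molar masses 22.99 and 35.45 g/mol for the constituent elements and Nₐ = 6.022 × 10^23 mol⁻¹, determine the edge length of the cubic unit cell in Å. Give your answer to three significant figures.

M(NaCl) = 58.44 g/mol; Z = 4 formula units per cell.
a³ = Z·M/(N_A·ρ) = 4 × 58.44 / (6.022 × 10²³ × 2.18) = 1.781 × 10^-22 cm³, so a = 5.626 × 10^-8 cm = 5.63 Å.

5.63 Å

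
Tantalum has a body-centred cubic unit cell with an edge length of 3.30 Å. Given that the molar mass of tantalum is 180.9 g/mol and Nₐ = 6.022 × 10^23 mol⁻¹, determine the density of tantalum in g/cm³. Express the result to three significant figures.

A BCC unit cell contains Z = 2 atoms.
Cell volume: a³ = (3.30 Å)³ = (3.300 × 10^-8 cm)³ = 3.594 × 10^-23 cm³.
ρ = Z·M/(N_A·a³) = 2 × 180.9 / (6.022 × 10²³ × 3.594 × 10^-23) = 16.72 g/cm³.

16.7 g/cm³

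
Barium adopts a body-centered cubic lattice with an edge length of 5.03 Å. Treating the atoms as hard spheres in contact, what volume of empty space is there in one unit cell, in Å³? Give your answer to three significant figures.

40.7 Å³

In a BCC lattice atoms touch along the body diagonal, so √3·a = 4r, so r = 0.4330a = 2.178 Å.
V_cell = a³ = 127.3 Å³; V_atoms = 2 × (4/3)πr³ = 86.56 Å³.
Empty space = 127.3 − 86.56 = 40.7 Å³.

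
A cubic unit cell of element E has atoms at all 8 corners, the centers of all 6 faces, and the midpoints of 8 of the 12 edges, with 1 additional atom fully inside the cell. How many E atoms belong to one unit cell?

Corner atoms are shared by 8 cells (1/8 each), face atoms by 2 (1/2 each), edge atoms by 4 (1/4 each), interior atoms are unshared.
Net atoms = 8 × 1/8 + 6 × 1/2 + 8 × 1/4 + 1 = 1 + 3 + 2 + 1 = 7.

7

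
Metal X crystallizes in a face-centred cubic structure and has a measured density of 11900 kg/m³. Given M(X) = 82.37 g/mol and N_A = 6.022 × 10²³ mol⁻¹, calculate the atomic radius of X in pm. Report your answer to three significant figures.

127 pm

For an FCC cell (Z = 4), a³ = Z·M/(N_A·ρ) = 4 × 82.37 / (6.022 × 10²³ × 11.90) = 4.598 × 10^-23 cm³, so a = 3.582 × 10^-8 cm = 358.2 pm.
Atoms touch along the face diagonal, so √2·a = 4r, so r = 0.3536 × a = 127 pm.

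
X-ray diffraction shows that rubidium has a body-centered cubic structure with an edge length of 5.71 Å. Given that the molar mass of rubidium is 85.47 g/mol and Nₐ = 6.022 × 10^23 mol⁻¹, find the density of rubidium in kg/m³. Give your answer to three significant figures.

1520 kg/m³

A BCC unit cell contains Z = 2 atoms.
Cell volume: a³ = (5.71 Å)³ = (5.710 × 10^-8 cm)³ = 1.862 × 10^-22 cm³.
ρ = Z·M/(N_A·a³) = 2 × 85.47 / (6.022 × 10²³ × 1.862 × 10^-22) = 1.525 g/cm³ = 1520 kg/m³.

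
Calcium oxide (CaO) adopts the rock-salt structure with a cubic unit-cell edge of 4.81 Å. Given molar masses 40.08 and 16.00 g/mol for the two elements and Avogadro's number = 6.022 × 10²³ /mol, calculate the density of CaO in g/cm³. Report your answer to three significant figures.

The rock-salt structure contains Z = 4 formula units per cell; M(CaO) = 40.08 + 16.00 = 56.08 g/mol.
a³ = (4.810 × 10^-8 cm)³ = 1.113 × 10^-22 cm³.
ρ = 4 × 56.08 / (6.022 × 10²³ × 1.113 × 10^-22) = 3.347 g/cm³.

3.35 g/cm³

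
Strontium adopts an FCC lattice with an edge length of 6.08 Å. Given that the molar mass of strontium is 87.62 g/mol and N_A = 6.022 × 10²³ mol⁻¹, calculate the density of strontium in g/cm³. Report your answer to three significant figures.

2.59 g/cm³

An FCC unit cell contains Z = 4 atoms.
Cell volume: a³ = (6.08 Å)³ = (6.080 × 10^-8 cm)³ = 2.248 × 10^-22 cm³.
ρ = Z·M/(N_A·a³) = 4 × 87.62 / (6.022 × 10²³ × 2.248 × 10^-22) = 2.589 g/cm³.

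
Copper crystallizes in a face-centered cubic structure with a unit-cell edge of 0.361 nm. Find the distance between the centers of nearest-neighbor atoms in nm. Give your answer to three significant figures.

In an FCC structure, atoms touch along the face diagonal, so √2·a = 4r; the nearest-neighbor distance equals 2r = 0.7071·a.
d = 0.7071 × 0.361 = 0.255 nm.

0.255 nm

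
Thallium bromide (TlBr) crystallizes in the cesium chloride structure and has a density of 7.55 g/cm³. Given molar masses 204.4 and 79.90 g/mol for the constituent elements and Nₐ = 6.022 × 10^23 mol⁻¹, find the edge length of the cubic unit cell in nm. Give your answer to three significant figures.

M(TlBr) = 284.3 g/mol; Z = 1 formula unit per cell.
a³ = Z·M/(N_A·ρ) = 1 × 284.3 / (6.022 × 10²³ × 7.55) = 6.253 × 10^-23 cm³, so a = 3.969 × 10^-8 cm = 0.397 nm.

0.397 nm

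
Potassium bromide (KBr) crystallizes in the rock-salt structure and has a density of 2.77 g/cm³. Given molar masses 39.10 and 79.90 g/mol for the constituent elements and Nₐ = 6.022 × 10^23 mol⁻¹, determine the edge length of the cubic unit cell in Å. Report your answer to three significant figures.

M(KBr) = 119.0 g/mol; Z = 4 formula units per cell.
a³ = Z·M/(N_A·ρ) = 4 × 119.0 / (6.022 × 10²³ × 2.77) = 2.854 × 10^-22 cm³, so a = 6.584 × 10^-8 cm = 6.58 Å.

6.58 Å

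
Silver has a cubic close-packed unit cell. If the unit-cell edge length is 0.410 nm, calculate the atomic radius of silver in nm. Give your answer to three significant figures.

0.145 nm

In an FCC lattice, atoms touch along the face diagonal, so √2·a = 4r.
r = √2·a/4 = 1.4142 × 0.410 / 4 = 0.145 nm.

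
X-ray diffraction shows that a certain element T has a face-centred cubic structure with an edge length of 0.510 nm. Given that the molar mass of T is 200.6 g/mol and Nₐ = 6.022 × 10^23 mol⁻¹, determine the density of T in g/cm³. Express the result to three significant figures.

10.0 g/cm³

An FCC unit cell contains Z = 4 atoms.
Cell volume: a³ = (0.510 nm)³ = (5.100 × 10^-8 cm)³ = 1.327 × 10^-22 cm³.
ρ = Z·M/(N_A·a³) = 4 × 200.6 / (6.022 × 10²³ × 1.327 × 10^-22) = 10.04 g/cm³.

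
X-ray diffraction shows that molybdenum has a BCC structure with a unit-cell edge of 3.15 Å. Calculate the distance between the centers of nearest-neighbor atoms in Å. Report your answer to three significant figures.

2.73 Å

In a BCC structure, atoms touch along the body diagonal, so √3·a = 4r; the nearest-neighbor distance equals 2r = 0.8660·a.
d = 0.8660 × 3.15 = 2.73 Å.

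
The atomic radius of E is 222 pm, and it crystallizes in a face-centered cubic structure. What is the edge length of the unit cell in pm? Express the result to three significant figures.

In an FCC lattice, atoms touch along the face diagonal, so √2·a = 4r.
a = 4r/√2 = 4 × 222 / 1.4142 = 628 pm.

628 pm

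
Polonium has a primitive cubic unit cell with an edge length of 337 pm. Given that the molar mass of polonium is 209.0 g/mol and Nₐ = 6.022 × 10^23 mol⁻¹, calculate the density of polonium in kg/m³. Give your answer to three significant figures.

9070 kg/m³

A simple cubic unit cell contains Z = 1 atom.
Cell volume: a³ = (337 pm)³ = (3.370 × 10^-8 cm)³ = 3.827 × 10^-23 cm³.
ρ = Z·M/(N_A·a³) = 1 × 209.0 / (6.022 × 10²³ × 3.827 × 10^-23) = 9.068 g/cm³ = 9070 kg/m³.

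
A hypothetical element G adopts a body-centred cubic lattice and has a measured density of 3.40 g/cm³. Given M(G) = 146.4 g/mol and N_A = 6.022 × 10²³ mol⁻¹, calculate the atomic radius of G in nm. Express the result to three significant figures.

For a BCC cell (Z = 2), a³ = Z·M/(N_A·ρ) = 2 × 146.4 / (6.022 × 10²³ × 3.400) = 1.430 × 10^-22 cm³, so a = 5.229 × 10^-8 cm = 0.5229 nm.
Atoms touch along the body diagonal, so √3·a = 4r, so r = 0.4330 × a = 0.226 nm.

0.226 nm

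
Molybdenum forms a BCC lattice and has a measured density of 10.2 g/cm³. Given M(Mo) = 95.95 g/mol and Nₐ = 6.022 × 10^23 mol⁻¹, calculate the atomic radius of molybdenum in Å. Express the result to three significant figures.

1.36 Å

For a BCC cell (Z = 2), a³ = Z·M/(N_A·ρ) = 2 × 95.95 / (6.022 × 10²³ × 10.20) = 3.124 × 10^-23 cm³, so a = 3.150 × 10^-8 cm = 3.150 Å.
Atoms touch along the body diagonal, so √3·a = 4r, so r = 0.4330 × a = 1.36 Å.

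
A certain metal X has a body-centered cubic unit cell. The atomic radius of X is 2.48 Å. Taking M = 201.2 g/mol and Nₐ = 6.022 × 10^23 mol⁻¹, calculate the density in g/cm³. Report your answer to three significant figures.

3.56 g/cm³

In a BCC lattice, atoms touch along the body diagonal, so √3·a = 4r, giving a = 5.727 Å = 5.727 × 10^-8 cm.
With Z = 2, ρ = Z·M/(N_A·a³) = 2 × 201.2 / (6.022 × 10²³ × 1.879 × 10^-22) = 3.557 g/cm³.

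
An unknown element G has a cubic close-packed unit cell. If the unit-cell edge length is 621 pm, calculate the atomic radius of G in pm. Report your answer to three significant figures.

220 pm

In an FCC lattice, atoms touch along the face diagonal, so √2·a = 4r.
r = √2·a/4 = 1.4142 × 621 / 4 = 220 pm.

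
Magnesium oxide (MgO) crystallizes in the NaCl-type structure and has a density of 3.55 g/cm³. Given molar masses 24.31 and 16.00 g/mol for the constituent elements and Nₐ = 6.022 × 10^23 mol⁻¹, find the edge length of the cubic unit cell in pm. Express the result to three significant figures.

M(MgO) = 40.31 g/mol; Z = 4 formula units per cell.
a³ = Z·M/(N_A·ρ) = 4 × 40.31 / (6.022 × 10²³ × 3.55) = 7.542 × 10^-23 cm³, so a = 4.225 × 10^-8 cm = 423 pm.

423 pm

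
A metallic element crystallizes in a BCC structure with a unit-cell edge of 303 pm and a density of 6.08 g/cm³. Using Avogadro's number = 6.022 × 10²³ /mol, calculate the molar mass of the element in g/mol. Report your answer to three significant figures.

50.9 g/mol

A BCC cell has Z = 2 atoms; a = 3.030 × 10^-8 cm.
M = ρ·N_A·a³/Z = 6.08 × 6.022 × 10²³ × 2.782 × 10^-23 / 2 = 50.9 g/mol.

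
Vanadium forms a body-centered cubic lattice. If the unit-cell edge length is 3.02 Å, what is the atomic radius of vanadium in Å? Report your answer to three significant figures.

In a BCC lattice, atoms touch along the body diagonal, so √3·a = 4r.
r = √3·a/4 = 1.7321 × 3.02 / 4 = 1.31 Å.

1.31 Å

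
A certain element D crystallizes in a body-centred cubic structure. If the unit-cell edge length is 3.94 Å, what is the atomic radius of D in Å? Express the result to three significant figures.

1.71 Å

In a BCC lattice, atoms touch along the body diagonal, so √3·a = 4r.
r = √3·a/4 = 1.7321 × 3.94 / 4 = 1.71 Å.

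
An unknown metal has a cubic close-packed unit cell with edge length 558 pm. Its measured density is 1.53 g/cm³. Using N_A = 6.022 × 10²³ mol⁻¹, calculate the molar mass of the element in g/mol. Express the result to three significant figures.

An FCC cell has Z = 4 atoms; a = 5.580 × 10^-8 cm.
M = ρ·N_A·a³/Z = 1.53 × 6.022 × 10²³ × 1.737 × 10^-22 / 4 = 40.0 g/mol.

40.0 g/mol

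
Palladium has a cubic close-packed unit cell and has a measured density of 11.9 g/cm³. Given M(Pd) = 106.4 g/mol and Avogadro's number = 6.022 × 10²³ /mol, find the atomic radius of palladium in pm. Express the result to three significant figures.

138 pm

For an FCC cell (Z = 4), a³ = Z·M/(N_A·ρ) = 4 × 106.4 / (6.022 × 10²³ × 11.90) = 5.939 × 10^-23 cm³, so a = 3.902 × 10^-8 cm = 390.2 pm.
Atoms touch along the face diagonal, so √2·a = 4r, so r = 0.3536 × a = 138 pm.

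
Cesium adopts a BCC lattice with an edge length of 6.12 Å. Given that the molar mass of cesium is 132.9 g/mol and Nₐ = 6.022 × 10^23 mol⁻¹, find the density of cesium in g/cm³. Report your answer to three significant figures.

A BCC unit cell contains Z = 2 atoms.
Cell volume: a³ = (6.12 Å)³ = (6.120 × 10^-8 cm)³ = 2.292 × 10^-22 cm³.
ρ = Z·M/(N_A·a³) = 2 × 132.9 / (6.022 × 10²³ × 2.292 × 10^-22) = 1.926 g/cm³.

1.93 g/cm³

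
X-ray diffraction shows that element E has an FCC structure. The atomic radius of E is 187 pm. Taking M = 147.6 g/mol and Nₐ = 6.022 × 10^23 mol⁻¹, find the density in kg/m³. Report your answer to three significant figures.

6630 kg/m³

In an FCC lattice, atoms touch along the face diagonal, so √2·a = 4r, giving a = 528.9 pm = 5.289 × 10^-8 cm.
With Z = 4, ρ = Z·M/(N_A·a³) = 4 × 147.6 / (6.022 × 10²³ × 1.480 × 10^-22) = 6.626 g/cm³ = 6630 kg/m³.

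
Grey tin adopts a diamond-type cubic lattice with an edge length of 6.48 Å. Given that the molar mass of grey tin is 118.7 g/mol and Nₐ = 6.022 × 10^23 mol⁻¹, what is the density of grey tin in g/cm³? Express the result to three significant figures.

5.80 g/cm³

A diamond cubic unit cell contains Z = 8 atoms.
Cell volume: a³ = (6.48 Å)³ = (6.480 × 10^-8 cm)³ = 2.721 × 10^-22 cm³.
ρ = Z·M/(N_A·a³) = 8 × 118.7 / (6.022 × 10²³ × 2.721 × 10^-22) = 5.795 g/cm³.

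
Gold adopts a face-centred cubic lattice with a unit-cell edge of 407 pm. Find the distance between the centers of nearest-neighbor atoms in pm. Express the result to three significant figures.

In an FCC structure, atoms touch along the face diagonal, so √2·a = 4r; the nearest-neighbor distance equals 2r = 0.7071·a.
d = 0.7071 × 407 = 288 pm.

288 pm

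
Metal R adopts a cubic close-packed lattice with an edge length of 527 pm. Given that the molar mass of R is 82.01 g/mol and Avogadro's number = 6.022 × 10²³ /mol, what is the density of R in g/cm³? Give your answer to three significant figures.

3.72 g/cm³

An FCC unit cell contains Z = 4 atoms.
Cell volume: a³ = (527 pm)³ = (5.270 × 10^-8 cm)³ = 1.464 × 10^-22 cm³.
ρ = Z·M/(N_A·a³) = 4 × 82.01 / (6.022 × 10²³ × 1.464 × 10^-22) = 3.722 g/cm³.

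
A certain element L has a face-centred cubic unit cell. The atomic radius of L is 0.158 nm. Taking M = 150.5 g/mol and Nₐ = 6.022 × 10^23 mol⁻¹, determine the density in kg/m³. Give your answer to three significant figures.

In an FCC lattice, atoms touch along the face diagonal, so √2·a = 4r, giving a = 0.4469 nm = 4.469 × 10^-8 cm.
With Z = 4, ρ = Z·M/(N_A·a³) = 4 × 150.5 / (6.022 × 10²³ × 8.925 × 10^-23) = 11.20 g/cm³ = 11200 kg/m³.

11200 kg/m³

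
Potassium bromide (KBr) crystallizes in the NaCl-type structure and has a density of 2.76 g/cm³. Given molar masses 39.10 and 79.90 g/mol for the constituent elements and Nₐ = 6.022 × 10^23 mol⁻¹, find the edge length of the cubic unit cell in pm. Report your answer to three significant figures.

659 pm

M(KBr) = 119.0 g/mol; Z = 4 formula units per cell.
a³ = Z·M/(N_A·ρ) = 4 × 119.0 / (6.022 × 10²³ × 2.76) = 2.864 × 10^-22 cm³, so a = 6.592 × 10^-8 cm = 659 pm.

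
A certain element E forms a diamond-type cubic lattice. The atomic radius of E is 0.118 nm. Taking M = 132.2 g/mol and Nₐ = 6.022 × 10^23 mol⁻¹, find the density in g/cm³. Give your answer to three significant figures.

10.8 g/cm³

In a diamond cubic lattice, nearest neighbors lie along the body diagonal with √3·a = 8r, giving a = 0.5450 nm = 5.450 × 10^-8 cm.
With Z = 8, ρ = Z·M/(N_A·a³) = 8 × 132.2 / (6.022 × 10²³ × 1.619 × 10^-22) = 10.85 g/cm³.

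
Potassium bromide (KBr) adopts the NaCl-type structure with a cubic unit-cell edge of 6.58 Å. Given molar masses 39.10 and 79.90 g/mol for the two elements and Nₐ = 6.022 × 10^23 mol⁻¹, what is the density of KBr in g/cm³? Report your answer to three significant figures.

The NaCl-type structure contains Z = 4 formula units per cell; M(KBr) = 39.10 + 79.90 = 119.0 g/mol.
a³ = (6.580 × 10^-8 cm)³ = 2.849 × 10^-22 cm³.
ρ = 4 × 119.0 / (6.022 × 10²³ × 2.849 × 10^-22) = 2.775 g/cm³.

2.77 g/cm³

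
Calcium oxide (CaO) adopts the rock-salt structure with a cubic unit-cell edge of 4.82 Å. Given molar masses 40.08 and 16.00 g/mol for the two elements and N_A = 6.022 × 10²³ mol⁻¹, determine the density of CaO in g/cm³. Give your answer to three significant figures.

The rock-salt structure contains Z = 4 formula units per cell; M(CaO) = 40.08 + 16.00 = 56.08 g/mol.
a³ = (4.820 × 10^-8 cm)³ = 1.120 × 10^-22 cm³.
ρ = 4 × 56.08 / (6.022 × 10²³ × 1.120 × 10^-22) = 3.326 g/cm³.

3.33 g/cm³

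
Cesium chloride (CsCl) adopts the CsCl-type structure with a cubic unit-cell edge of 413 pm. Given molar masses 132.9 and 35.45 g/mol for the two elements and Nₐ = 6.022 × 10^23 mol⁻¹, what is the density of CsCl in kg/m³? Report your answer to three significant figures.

3970 kg/m³

The CsCl-type structure contains Z = 1 formula unit per cell; M(CsCl) = 132.9 + 35.45 = 168.35 g/mol.
a³ = (4.130 × 10^-8 cm)³ = 7.044 × 10^-23 cm³.
ρ = 1 × 168.35 / (6.022 × 10²³ × 7.044 × 10^-23) = 3.968 g/cm³ = 3970 kg/m³.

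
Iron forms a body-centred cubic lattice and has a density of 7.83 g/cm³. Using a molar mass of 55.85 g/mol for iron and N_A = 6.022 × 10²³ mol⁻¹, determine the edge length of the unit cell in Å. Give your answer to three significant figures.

With Z = 2 atoms per BCC cell, a³ = Z·M/(N_A·ρ) = 2 × 55.85 / (6.022 × 10²³ × 7.830 g/cm³) = 2.369 × 10^-23 cm³.
a = (2.369 × 10^-23)^(1/3) = 2.872 × 10^-8 cm = 2.87 Å.

2.87 Å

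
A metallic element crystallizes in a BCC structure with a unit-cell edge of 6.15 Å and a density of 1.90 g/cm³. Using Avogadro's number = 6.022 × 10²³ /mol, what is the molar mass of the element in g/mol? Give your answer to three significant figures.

A BCC cell has Z = 2 atoms; a = 6.150 × 10^-8 cm.
M = ρ·N_A·a³/Z = 1.90 × 6.022 × 10²³ × 2.326 × 10^-22 / 2 = 133 g/mol.

133 g/mol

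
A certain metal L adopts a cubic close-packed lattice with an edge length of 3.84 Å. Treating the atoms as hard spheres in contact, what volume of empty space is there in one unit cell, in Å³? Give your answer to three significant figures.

In an FCC lattice atoms touch along the face diagonal, so √2·a = 4r, so r = 0.3536a = 1.358 Å.
V_cell = a³ = 56.62 Å³; V_atoms = 4 × (4/3)πr³ = 41.93 Å³.
Empty space = 56.62 − 41.93 = 14.7 Å³.

14.7 Å³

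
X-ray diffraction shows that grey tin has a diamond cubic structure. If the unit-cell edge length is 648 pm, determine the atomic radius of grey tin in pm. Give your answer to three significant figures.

140 pm

In a diamond cubic lattice, nearest neighbors lie along the body diagonal with √3·a = 8r.
r = √3·a/8 = 1.7321 × 648 / 8 = 140 pm.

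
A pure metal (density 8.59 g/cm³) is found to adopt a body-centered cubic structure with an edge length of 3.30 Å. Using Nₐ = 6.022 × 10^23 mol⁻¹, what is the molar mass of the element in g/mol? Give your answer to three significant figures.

92.9 g/mol

A BCC cell has Z = 2 atoms; a = 3.300 × 10^-8 cm.
M = ρ·N_A·a³/Z = 8.59 × 6.022 × 10²³ × 3.594 × 10^-23 / 2 = 92.9 g/mol.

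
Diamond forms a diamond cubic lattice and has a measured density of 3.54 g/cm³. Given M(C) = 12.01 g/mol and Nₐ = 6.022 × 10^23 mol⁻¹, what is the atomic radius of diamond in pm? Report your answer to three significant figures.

77.0 pm

For a diamond cubic cell (Z = 8), a³ = Z·M/(N_A·ρ) = 8 × 12.01 / (6.022 × 10²³ × 3.540) = 4.507 × 10^-23 cm³, so a = 3.559 × 10^-8 cm = 355.9 pm.
Nearest neighbors lie along the body diagonal with √3·a = 8r, so r = 0.2165 × a = 77.0 pm.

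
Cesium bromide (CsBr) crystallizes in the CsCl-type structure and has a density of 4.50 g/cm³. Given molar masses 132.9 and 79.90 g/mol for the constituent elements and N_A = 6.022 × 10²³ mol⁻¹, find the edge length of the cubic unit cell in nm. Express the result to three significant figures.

0.428 nm

M(CsBr) = 212.8 g/mol; Z = 1 formula unit per cell.
a³ = Z·M/(N_A·ρ) = 1 × 212.8 / (6.022 × 10²³ × 4.50) = 7.853 × 10^-23 cm³, so a = 4.282 × 10^-8 cm = 0.428 nm.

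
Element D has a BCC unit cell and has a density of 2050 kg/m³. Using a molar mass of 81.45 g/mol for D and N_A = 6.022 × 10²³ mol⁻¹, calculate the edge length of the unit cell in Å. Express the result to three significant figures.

With Z = 2 atoms per BCC cell, a³ = Z·M/(N_A·ρ) = 2 × 81.45 / (6.022 × 10²³ × 2.050 g/cm³) = 1.320 × 10^-22 cm³.
a = (1.320 × 10^-22)^(1/3) = 5.091 × 10^-8 cm = 5.09 Å.

5.09 Å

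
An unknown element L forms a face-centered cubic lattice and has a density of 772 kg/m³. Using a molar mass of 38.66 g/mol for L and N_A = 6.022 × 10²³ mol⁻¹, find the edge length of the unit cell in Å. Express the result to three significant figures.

With Z = 4 atoms per FCC cell, a³ = Z·M/(N_A·ρ) = 4 × 38.66 / (6.022 × 10²³ × 0.7720 g/cm³) = 3.326 × 10^-22 cm³.
a = (3.326 × 10^-22)^(1/3) = 6.929 × 10^-8 cm = 6.93 Å.

6.93 Å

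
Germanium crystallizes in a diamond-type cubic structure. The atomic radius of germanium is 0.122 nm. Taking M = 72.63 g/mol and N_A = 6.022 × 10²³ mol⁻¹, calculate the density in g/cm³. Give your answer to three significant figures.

In a diamond cubic lattice, nearest neighbors lie along the body diagonal with √3·a = 8r, giving a = 0.5635 nm = 5.635 × 10^-8 cm.
With Z = 8, ρ = Z·M/(N_A·a³) = 8 × 72.63 / (6.022 × 10²³ × 1.789 × 10^-22) = 5.393 g/cm³.

5.39 g/cm³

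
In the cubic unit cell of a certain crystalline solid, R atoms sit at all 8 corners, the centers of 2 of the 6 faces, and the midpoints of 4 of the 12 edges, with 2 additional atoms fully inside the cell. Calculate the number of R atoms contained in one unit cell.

Corner atoms are shared by 8 cells (1/8 each), face atoms by 2 (1/2 each), edge atoms by 4 (1/4 each), interior atoms are unshared.
Net atoms = 8 × 1/8 + 2 × 1/2 + 4 × 1/4 + 2 = 1 + 1 + 1 + 2 = 5.

5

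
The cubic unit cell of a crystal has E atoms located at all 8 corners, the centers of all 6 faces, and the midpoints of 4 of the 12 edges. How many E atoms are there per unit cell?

Corner atoms are shared by 8 cells (1/8 each), face atoms by 2 (1/2 each), edge atoms by 4 (1/4 each).
Net atoms = 8 × 1/8 + 6 × 1/2 + 4 × 1/4 = 1 + 3 + 1 = 5.

5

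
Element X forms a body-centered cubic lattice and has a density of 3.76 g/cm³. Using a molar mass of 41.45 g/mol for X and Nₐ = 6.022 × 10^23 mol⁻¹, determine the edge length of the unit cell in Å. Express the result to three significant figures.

With Z = 2 atoms per BCC cell, a³ = Z·M/(N_A·ρ) = 2 × 41.45 / (6.022 × 10²³ × 3.760 g/cm³) = 3.661 × 10^-23 cm³.
a = (3.661 × 10^-23)^(1/3) = 3.321 × 10^-8 cm = 3.32 Å.

3.32 Å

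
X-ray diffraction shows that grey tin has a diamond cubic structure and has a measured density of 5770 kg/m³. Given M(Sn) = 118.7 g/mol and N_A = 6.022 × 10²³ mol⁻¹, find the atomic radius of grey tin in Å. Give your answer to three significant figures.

1.41 Å

For a diamond cubic cell (Z = 8), a³ = Z·M/(N_A·ρ) = 8 × 118.7 / (6.022 × 10²³ × 5.770) = 2.733 × 10^-22 cm³, so a = 6.489 × 10^-8 cm = 6.489 Å.
Nearest neighbors lie along the body diagonal with √3·a = 8r, so r = 0.2165 × a = 1.41 Å.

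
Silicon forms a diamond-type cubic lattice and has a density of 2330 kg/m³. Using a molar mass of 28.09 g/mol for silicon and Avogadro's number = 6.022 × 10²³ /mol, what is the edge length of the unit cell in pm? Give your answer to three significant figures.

543 pm

With Z = 8 atoms per diamond cubic cell, a³ = Z·M/(N_A·ρ) = 8 × 28.09 / (6.022 × 10²³ × 2.330 g/cm³) = 1.602 × 10^-22 cm³.
a = (1.602 × 10^-22)^(1/3) = 5.431 × 10^-8 cm = 543 pm.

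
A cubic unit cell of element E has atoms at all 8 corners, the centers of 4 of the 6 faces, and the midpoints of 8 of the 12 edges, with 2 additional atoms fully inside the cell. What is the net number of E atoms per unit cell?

Corner atoms are shared by 8 cells (1/8 each), face atoms by 2 (1/2 each), edge atoms by 4 (1/4 each), interior atoms are unshared.
Net atoms = 8 × 1/8 + 4 × 1/2 + 8 × 1/4 + 2 = 1 + 2 + 2 + 2 = 7.

7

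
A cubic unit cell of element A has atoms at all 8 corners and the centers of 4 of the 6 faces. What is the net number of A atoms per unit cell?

Corner atoms are shared by 8 cells (1/8 each), face atoms by 2 (1/2 each).
Net atoms = 8 × 1/8 + 4 × 1/2 = 1 + 2 = 3.

3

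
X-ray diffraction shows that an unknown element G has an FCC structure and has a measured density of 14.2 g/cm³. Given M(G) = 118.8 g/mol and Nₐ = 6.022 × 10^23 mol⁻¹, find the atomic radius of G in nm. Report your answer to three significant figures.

For an FCC cell (Z = 4), a³ = Z·M/(N_A·ρ) = 4 × 118.8 / (6.022 × 10²³ × 14.20) = 5.557 × 10^-23 cm³, so a = 3.816 × 10^-8 cm = 0.3816 nm.
Atoms touch along the face diagonal, so √2·a = 4r, so r = 0.3536 × a = 0.135 nm.

0.135 nm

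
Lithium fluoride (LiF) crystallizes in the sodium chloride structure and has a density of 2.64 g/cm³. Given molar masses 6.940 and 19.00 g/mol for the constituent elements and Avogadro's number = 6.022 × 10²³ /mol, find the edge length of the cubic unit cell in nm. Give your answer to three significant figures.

0.403 nm

M(LiF) = 25.94 g/mol; Z = 4 formula units per cell.
a³ = Z·M/(N_A·ρ) = 4 × 25.94 / (6.022 × 10²³ × 2.64) = 6.527 × 10^-23 cm³, so a = 4.026 × 10^-8 cm = 0.403 nm.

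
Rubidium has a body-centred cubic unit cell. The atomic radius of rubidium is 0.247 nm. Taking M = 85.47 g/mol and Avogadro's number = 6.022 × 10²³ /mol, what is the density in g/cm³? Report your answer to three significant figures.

In a BCC lattice, atoms touch along the body diagonal, so √3·a = 4r, giving a = 0.5704 nm = 5.704 × 10^-8 cm.
With Z = 2, ρ = Z·M/(N_A·a³) = 2 × 85.47 / (6.022 × 10²³ × 1.856 × 10^-22) = 1.529 g/cm³.

1.53 g/cm³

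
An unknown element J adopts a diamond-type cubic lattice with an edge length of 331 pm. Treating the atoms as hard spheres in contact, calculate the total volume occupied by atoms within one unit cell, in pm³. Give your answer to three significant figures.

In a diamond cubic lattice nearest neighbors lie along the body diagonal with √3·a = 8r, so r = 0.2165a = 71.66 pm.
V_atoms = Z × (4/3)πr³ = 8 × (4/3)π × (71.66)³ = 1.23 × 10^7 pm³.

1.23 × 10^7 pm³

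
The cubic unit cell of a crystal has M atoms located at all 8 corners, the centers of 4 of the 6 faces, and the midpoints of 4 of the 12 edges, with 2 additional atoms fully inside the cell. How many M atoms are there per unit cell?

Corner atoms are shared by 8 cells (1/8 each), face atoms by 2 (1/2 each), edge atoms by 4 (1/4 each), interior atoms are unshared.
Net atoms = 8 × 1/8 + 4 × 1/2 + 4 × 1/4 + 2 = 1 + 2 + 1 + 2 = 6.

6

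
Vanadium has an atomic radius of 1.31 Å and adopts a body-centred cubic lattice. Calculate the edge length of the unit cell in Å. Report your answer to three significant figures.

In a BCC lattice, atoms touch along the body diagonal, so √3·a = 4r.
a = 4r/√3 = 4 × 1.31 / 1.7321 = 3.03 Å.

3.03 Å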